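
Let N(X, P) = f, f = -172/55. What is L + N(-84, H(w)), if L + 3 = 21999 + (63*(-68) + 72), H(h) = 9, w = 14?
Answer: 977948/55 ≈ 17781.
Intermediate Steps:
f = -172/55 (f = -172*1/55 = -172/55 ≈ -3.1273)
N(X, P) = -172/55
L = 17784 (L = -3 + (21999 + (63*(-68) + 72)) = -3 + (21999 + (-4284 + 72)) = -3 + (21999 - 4212) = -3 + 17787 = 17784)
L + N(-84, H(w)) = 17784 - 172/55 = 977948/55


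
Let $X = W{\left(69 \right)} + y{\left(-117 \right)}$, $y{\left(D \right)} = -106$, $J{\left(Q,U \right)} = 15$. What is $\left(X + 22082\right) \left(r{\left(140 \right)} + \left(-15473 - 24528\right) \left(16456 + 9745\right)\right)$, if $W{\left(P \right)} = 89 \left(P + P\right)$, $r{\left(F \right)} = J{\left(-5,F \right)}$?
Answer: $-35904651399988$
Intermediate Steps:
$r{\left(F \right)} = 15$
$W{\left(P \right)} = 178 P$ ($W{\left(P \right)} = 89 \cdot 2 P = 178 P$)
$X = 12176$ ($X = 178 \cdot 69 - 106 = 12282 - 106 = 12176$)
$\left(X + 22082\right) \left(r{\left(140 \right)} + \left(-15473 - 24528\right) \left(16456 + 9745\right)\right) = \left(12176 + 22082\right) \left(15 + \left(-15473 - 24528\right) \left(16456 + 9745\right)\right) = 34258 \left(15 - 1048066201\right) = 34258 \left(-1048066186\right) = -35904651399988$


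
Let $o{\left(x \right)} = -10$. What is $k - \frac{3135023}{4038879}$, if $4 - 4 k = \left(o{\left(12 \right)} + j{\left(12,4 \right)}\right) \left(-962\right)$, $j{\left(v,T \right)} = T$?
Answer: $- \frac{5827198541}{4038879} \approx -1442.8$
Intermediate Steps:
$k = -1442$ ($k = 1 - \frac{\left(-10 + 4\right) \left(-962\right)}{4} = 1 - \frac{\left(-6\right) \left(-962\right)}{4} = 1 - 1443 = -1442$)
$k - \frac{3135023}{4038879} = -1442 - \frac{3135023}{4038879} = - \frac{5827198541}{4038879}$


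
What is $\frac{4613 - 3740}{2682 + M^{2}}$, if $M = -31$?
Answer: $\frac{873}{3643} \approx 0.23964$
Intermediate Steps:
$\frac{4613 - 3740}{2682 + M^{2}} = \frac{4613 - 3740}{2682 + \left(-31\right)^{2}} = \frac{873}{2682 + 961} = \frac{873}{3643}$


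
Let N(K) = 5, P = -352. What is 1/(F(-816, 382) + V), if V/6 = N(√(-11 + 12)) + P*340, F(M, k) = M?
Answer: -1/718866 ≈ -1.3911e-6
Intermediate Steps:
V = -718050 (V = 6*(5 - 352*340) = 6*(5 - 119680) = 6*(-119675) = -718050)
1/(F(-816, 382) + V) = 1/(-816 - 718050) = 1/(-718866) = -1/718866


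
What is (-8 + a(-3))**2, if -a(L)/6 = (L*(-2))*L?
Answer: 10000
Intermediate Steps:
a(L) = 12*L**2 (a(L) = -6*L*(-2)*L = -6*(-2*L)*L = -(-12)*L**2 = 12*L**2)
(-8 + a(-3))**2 = (-8 + 12*(-3)**2)**2 = (-8 + 12*9)**2 = (-8 + 108)**2 = 100**2 = 10000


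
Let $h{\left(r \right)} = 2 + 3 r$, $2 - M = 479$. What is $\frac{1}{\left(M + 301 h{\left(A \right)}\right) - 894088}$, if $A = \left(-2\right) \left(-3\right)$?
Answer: $- \frac{1}{888545} \approx -1.1254 \cdot 10^{-6}$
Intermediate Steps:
$M = -477$ ($M = 2 - 479 = -477$)
$A = 6$
$\frac{1}{\left(M + 301 h{\left(A \right)}\right) - 894088} = \frac{1}{\left(-477 + 301 \left(2 + 3 \cdot 6\right)\right) - 894088} = \frac{1}{\left(-477 + 301 \left(2 + 18\right)\right) - 894088} = \frac{1}{\left(-477 + 301 \cdot 20\right) - 894088} = \frac{1}{\left(-477 + 6020\right) - 894088} = \frac{1}{5543 - 894088} = \frac{1}{-888545} = - \frac{1}{888545}$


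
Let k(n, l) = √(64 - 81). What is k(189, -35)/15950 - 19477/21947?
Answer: -19477/21947 + I*√17/15950 ≈ -0.88746 + 0.0002585*I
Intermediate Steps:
k(n, l) = I*√17 (k(n, l) = √(-17) = I*√17)
k(189, -35)/15950 - 19477/21947 = (I*√17)/15950 - 19477/21947 = (I*√17)*(1/15950) - 19477*1/21947 = I*√17/15950 - 19477/21947 = -19477/21947 + I*√17/15950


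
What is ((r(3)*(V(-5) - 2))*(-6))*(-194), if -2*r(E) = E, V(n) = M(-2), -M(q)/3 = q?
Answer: -6984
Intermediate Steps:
M(q) = -3*q
V(n) = 6 (V(n) = -3*(-2) = 6)
r(E) = -E/2
((r(3)*(V(-5) - 2))*(-6))*(-194) = (((-½*3)*(6 - 2))*(-6))*(-194) = (-3/2*4*(-6))*(-194) = -6*(-6)*(-194) = 36*(-194) = -6984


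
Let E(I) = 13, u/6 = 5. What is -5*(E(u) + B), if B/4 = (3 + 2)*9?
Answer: -965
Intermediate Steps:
u = 30 (u = 6*5 = 30)
B = 180 (B = 4*((3 + 2)*9) = 4*(5*9) = 4*45 = 180)
-5*(E(u) + B) = -5*(13 + 180) = -5*193 = -965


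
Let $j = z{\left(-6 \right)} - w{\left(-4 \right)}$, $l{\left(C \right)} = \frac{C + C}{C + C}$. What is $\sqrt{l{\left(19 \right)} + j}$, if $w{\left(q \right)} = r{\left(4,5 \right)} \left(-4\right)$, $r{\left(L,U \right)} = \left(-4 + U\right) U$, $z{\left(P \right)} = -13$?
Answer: $2 \sqrt{2} \approx 2.8284$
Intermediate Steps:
$l{\left(C \right)} = 1$ ($l{\left(C \right)} = \frac{2 C}{2 C} = 2 C \frac{1}{2 C} = 1$)
$r{\left(L,U \right)} = U \left(-4 + U\right)$
$w{\left(q \right)} = -20$ ($w{\left(q \right)} = 5 \left(-4 + 5\right) \left(-4\right) = 5 \cdot 1 \left(-4\right) = 5 \left(-4\right) = -20$)
$j = 7$ ($j = -13 - -20 = -13 + 20 = 7$)
$\sqrt{l{\left(19 \right)} + j} = \sqrt{1 + 7} = \sqrt{8} = 2 \sqrt{2}$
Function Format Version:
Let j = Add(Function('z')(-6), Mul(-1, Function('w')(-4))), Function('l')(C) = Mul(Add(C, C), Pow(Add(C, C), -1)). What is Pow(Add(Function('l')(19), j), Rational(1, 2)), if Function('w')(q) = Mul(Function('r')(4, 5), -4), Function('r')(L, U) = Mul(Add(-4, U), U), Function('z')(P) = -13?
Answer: Mul(2, Pow(2, Rational(1, 2))) ≈ 2.8284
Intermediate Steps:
Function('l')(C) = 1 (Function('l')(C) = Mul(Mul(2, C), Pow(Mul(2, C), -1)) = Mul(Mul(2, C), Mul(Rational(1, 2), Pow(C, -1))) = 1)
Function('r')(L, U) = Mul(U, Add(-4, U))
Function('w')(q) = -20 (Function('w')(q) = Mul(Mul(5, Add(-4, 5)), -4) = Mul(Mul(5, 1), -4) = Mul(5, -4) = -20)
j = 7 (j = Add(-13, Mul(-1, -20)) = Add(-13, 20) = 7)
Pow(Add(Function('l')(19), j), Rational(1, 2)) = Pow(Add(1, 7), Rational(1, 2)) = Pow(8, Rational(1, 2)) = Mul(2, Pow(2, Rational(1, 2)))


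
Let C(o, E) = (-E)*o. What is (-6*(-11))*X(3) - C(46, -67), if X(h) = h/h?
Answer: -3016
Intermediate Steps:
X(h) = 1
C(o, E) = -E*o
(-6*(-11))*X(3) - C(46, -67) = -6*(-11)*1 - (-1)*(-67)*46 = 66*1 - 1*3082 = 66 - 3082 = -3016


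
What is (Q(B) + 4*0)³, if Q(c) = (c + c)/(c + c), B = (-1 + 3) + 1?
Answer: 1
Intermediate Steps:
B = 3 (B = 2 + 1 = 3)
Q(c) = 1 (Q(c) = (2*c)/((2*c)) = (2*c)*(1/(2*c)) = 1)
(Q(B) + 4*0)³ = (1 + 4*0)³ = (1 + 0)³ = 1³ = 1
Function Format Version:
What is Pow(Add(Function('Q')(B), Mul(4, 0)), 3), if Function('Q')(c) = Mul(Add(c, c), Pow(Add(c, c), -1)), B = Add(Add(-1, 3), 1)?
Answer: 1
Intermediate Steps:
B = 3 (B = Add(2, 1) = 3)
Function('Q')(c) = 1 (Function('Q')(c) = Mul(Mul(2, c), Pow(Mul(2, c), -1)) = Mul(Mul(2, c), Mul(Rational(1, 2), Pow(c, -1))) = 1)
Pow(Add(Function('Q')(B), Mul(4, 0)), 3) = Pow(Add(1, Mul(4, 0)), 3) = Pow(Add(1, 0), 3) = Pow(1, 3) = 1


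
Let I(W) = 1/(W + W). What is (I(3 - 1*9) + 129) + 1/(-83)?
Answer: 128389/996 ≈ 128.90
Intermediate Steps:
I(W) = 1/(2*W)
(I(3 - 1*9) + 129) + 1/(-83) = (1/(2*(3 - 1*9)) + 129) + 1/(-83) = (1/(2*(3 - 9)) + 129) - 1/83 = ((½)/(-6) + 129) - 1/83 = ((½)*(-⅙) + 129) - 1/83 = (-1/12 + 129) - 1/83 = 1547/12 - 1/83 = 128389/996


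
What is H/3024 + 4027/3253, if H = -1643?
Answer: 6832969/9837072 ≈ 0.69461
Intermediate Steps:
H/3024 + 4027/3253 = -1643/3024 + 4027/3253 = 6832969/9837072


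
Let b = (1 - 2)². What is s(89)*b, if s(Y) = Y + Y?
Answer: 178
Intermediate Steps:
s(Y) = 2*Y
b = 1 (b = (-1)² = 1)
s(89)*b = (2*89)*1 = 178*1 = 178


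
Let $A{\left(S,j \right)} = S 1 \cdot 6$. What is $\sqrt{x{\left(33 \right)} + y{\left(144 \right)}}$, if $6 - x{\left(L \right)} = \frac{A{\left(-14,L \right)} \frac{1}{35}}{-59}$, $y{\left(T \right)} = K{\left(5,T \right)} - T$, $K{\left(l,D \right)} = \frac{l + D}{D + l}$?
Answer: $\frac{i \sqrt{11925965}}{295} \approx 11.706 i$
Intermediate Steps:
$K{\left(l,D \right)} = 1$ ($K{\left(l,D \right)} = \frac{D + l}{D + l} = 1$)
$A{\left(S,j \right)} = 6 S$ ($A{\left(S,j \right)} = S 6 = 6 S$)
$y{\left(T \right)} = 1 - T$
$x{\left(L \right)} = \frac{1758}{295}$ ($x{\left(L \right)} = 6 - \frac{6 \left(-14\right) \frac{1}{35}}{-59} = 6 - \left(-84\right) \frac{1}{35} \left(- \frac{1}{59}\right) = 6 - \left(- \frac{12}{5}\right) \left(- \frac{1}{59}\right) = 6 - \frac{12}{295} = \frac{1758}{295}$)
$\sqrt{x{\left(33 \right)} + y{\left(144 \right)}} = \sqrt{\frac{1758}{295} + \left(1 - 144\right)} = \sqrt{\frac{1758}{295} - 143} = \sqrt{- \frac{40427}{295}} = \frac{i \sqrt{11925965}}{295}$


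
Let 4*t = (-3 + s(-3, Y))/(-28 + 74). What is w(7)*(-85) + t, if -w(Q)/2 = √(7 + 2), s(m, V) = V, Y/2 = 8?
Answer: 93853/184 ≈ 510.07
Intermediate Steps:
Y = 16 (Y = 2*8 = 16)
w(Q) = -6 (w(Q) = -2*√(7 + 2) = -2*√9 = -2*3 = -6)
t = 13/184 (t = ((-3 + 16)/(-28 + 74))/4 = (13/46)/4 = (13*(1/46))/4 = (¼)*(13/46) = 13/184 ≈ 0.070652)
w(7)*(-85) + t = -6*(-85) + 13/184 = 510 + 13/184 = 93853/184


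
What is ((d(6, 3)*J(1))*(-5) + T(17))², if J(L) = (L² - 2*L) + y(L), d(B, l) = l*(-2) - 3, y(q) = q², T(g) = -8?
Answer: 64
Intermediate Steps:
d(B, l) = -3 - 2*l (d(B, l) = -2*l - 3 = -3 - 2*l)
J(L) = -2*L + 2*L² (J(L) = (L² - 2*L) + L² = -2*L + 2*L²)
((d(6, 3)*J(1))*(-5) + T(17))² = (((-3 - 2*3)*(2*1*(-1 + 1)))*(-5) - 8)² = (((-3 - 6)*(2*1*0))*(-5) - 8)² = (-9*0*(-5) - 8)² = (0*(-5) - 8)² = (0 - 8)² = (-8)² = 64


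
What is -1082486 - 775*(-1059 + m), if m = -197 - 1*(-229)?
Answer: -286561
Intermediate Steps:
m = 32 (m = -197 + 229 = 32)
-1082486 - 775*(-1059 + m) = -1082486 - 775*(-1059 + 32) = -1082486 - 775*(-1027) = -1082486 + 795925 = -286561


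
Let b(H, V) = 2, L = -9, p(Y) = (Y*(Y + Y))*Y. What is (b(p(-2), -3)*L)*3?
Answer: -54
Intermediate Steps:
p(Y) = 2*Y**3 (p(Y) = (Y*(2*Y))*Y = (2*Y**2)*Y = 2*Y**3)
(b(p(-2), -3)*L)*3 = (2*(-9))*3 = -18*3 = -54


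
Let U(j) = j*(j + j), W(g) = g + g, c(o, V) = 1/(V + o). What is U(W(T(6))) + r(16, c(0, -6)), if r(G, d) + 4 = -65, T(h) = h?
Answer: 219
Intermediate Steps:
r(G, d) = -69 (r(G, d) = -4 - 65 = -69)
W(g) = 2*g
U(j) = 2*j² (U(j) = j*(2*j) = 2*j²)
U(W(T(6))) + r(16, c(0, -6)) = 2*(2*6)² - 69 = 2*12² - 69 = 2*144 - 69 = 288 - 69 = 219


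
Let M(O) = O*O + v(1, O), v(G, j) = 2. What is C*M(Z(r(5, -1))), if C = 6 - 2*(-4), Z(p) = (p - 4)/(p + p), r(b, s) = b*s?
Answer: 1967/50 ≈ 39.340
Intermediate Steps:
Z(p) = (-4 + p)/(2*p) (Z(p) = (-4 + p)/((2*p)) = (-4 + p)*(1/(2*p)) = (-4 + p)/(2*p))
M(O) = 2 + O² (M(O) = O*O + 2 = O² + 2 = 2 + O²)
C = 14 (C = 6 - 1*(-8) = 6 + 8 = 14)
C*M(Z(r(5, -1))) = 14*(2 + ((-4 + 5*(-1))/(2*((5*(-1)))))²) = 14*(2 + ((½)*(-4 - 5)/(-5))²) = 14*(2 + ((½)*(-⅕)*(-9))²) = 14*(2 + (9/10)²) = 14*(2 + 81/100) = 14*(281/100) = 1967/50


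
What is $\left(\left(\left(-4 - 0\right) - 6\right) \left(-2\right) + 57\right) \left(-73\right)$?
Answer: $-5621$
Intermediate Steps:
$\left(\left(\left(-4 - 0\right) - 6\right) \left(-2\right) + 57\right) \left(-73\right) = \left(\left(\left(-4 + 0\right) - 6\right) \left(-2\right) + 57\right) \left(-73\right) = \left(\left(-4 - 6\right) \left(-2\right) + 57\right) \left(-73\right) = \left(\left(-10\right) \left(-2\right) + 57\right) \left(-73\right) = \left(20 + 57\right) \left(-73\right) = 77 \left(-73\right) = -5621$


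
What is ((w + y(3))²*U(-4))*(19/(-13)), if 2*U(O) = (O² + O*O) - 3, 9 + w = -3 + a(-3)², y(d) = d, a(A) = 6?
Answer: -401679/26 ≈ -15449.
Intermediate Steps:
w = 24 (w = -9 + (-3 + 6²) = -9 + (-3 + 36) = -9 + 33 = 24)
U(O) = -3/2 + O² (U(O) = ((O² + O*O) - 3)/2 = ((O² + O²) - 3)/2 = (2*O² - 3)/2 = (-3 + 2*O²)/2 = -3/2 + O²)
((w + y(3))²*U(-4))*(19/(-13)) = ((24 + 3)²*(-3/2 + (-4)²))*(19/(-13)) = (27²*(-3/2 + 16))*(19*(-1/13)) = (729*(29/2))*(-19/13) = (21141/2)*(-19/13) = -401679/26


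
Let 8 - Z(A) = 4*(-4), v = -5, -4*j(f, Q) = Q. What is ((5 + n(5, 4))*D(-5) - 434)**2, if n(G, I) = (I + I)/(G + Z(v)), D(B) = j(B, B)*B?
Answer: 2934280561/13456 ≈ 2.1806e+5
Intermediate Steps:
j(f, Q) = -Q/4
D(B) = -B**2/4 (D(B) = (-B/4)*B = -B**2/4)
Z(A) = 24 (Z(A) = 8 - 4*(-4) = 8 - 1*(-16) = 8 + 16 = 24)
n(G, I) = 2*I/(24 + G) (n(G, I) = (I + I)/(G + 24) = (2*I)/(24 + G) = 2*I/(24 + G))
((5 + n(5, 4))*D(-5) - 434)**2 = ((5 + 2*4/(24 + 5))*(-1/4*(-5)**2) - 434)**2 = ((5 + 2*4/29)*(-1/4*25) - 434)**2 = ((5 + 2*4*(1/29))*(-25/4) - 434)**2 = ((5 + 8/29)*(-25/4) - 434)**2 = ((153/29)*(-25/4) - 434)**2 = (-3825/116 - 434)**2 = (-54169/116)**2 = 2934280561/13456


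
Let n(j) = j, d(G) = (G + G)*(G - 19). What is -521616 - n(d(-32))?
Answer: -524880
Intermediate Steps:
d(G) = 2*G*(-19 + G) (d(G) = (2*G)*(-19 + G) = 2*G*(-19 + G))
-521616 - n(d(-32)) = -521616 - 2*(-32)*(-19 - 32) = -521616 - 2*(-32)*(-51) = -521616 - 1*3264 = -521616 - 3264 = -524880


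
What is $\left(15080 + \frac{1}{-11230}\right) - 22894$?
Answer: $- \frac{87751221}{11230} \approx -7814.0$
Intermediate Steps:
$\left(15080 + \frac{1}{-11230}\right) - 22894 = \left(15080 - \frac{1}{11230}\right) - 22894 = \frac{169348399}{11230} - 22894 = - \frac{87751221}{11230}$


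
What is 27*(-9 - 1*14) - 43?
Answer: -664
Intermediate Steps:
27*(-9 - 1*14) - 43 = 27*(-9 - 14) - 43 = 27*(-23) - 43 = -621 - 43 = -664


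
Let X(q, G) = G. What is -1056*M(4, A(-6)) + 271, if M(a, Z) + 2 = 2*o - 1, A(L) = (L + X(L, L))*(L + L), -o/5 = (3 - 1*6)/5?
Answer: -2897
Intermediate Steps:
o = 3 (o = -5*(3 - 1*6)/5 = -5*(3 - 6)/5 = -(-15)/5 = -5*(-3/5) = 3)
A(L) = 4*L**2 (A(L) = (L + L)*(L + L) = (2*L)*(2*L) = 4*L**2)
M(a, Z) = 3 (M(a, Z) = -2 + (2*3 - 1) = -2 + (6 - 1) = -2 + 5 = 3)
-1056*M(4, A(-6)) + 271 = -1056*3 + 271 = -3168 + 271 = -2897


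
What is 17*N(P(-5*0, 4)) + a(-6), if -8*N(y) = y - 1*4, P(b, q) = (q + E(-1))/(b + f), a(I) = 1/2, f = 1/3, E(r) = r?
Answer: -81/8 ≈ -10.125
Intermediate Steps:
f = ⅓ ≈ 0.33333
a(I) = ½
P(b, q) = (-1 + q)/(⅓ + b) (P(b, q) = (q - 1)/(b + ⅓) = (-1 + q)/(⅓ + b))
N(y) = ½ - y/8 (N(y) = -(y - 1*4)/8 = -(y - 4)/8 = -(-4 + y)/8 = ½ - y/8)
17*N(P(-5*0, 4)) + a(-6) = 17*(½ - 3*(-1 + 4)/(8*(1 + 3*(-5*0)))) + ½ = 17*(½ - 3*3/(8*(1 + 3*0))) + ½ = 17*(½ - 3*3/(8*(1 + 0))) + ½ = 17*(½ - 3*3/(8*1)) + ½ = 17*(½ - 3*3/8) + ½ = 17*(½ - ⅛*9) + ½ = 17*(½ - 9/8) + ½ = 17*(-5/8) + ½ = -85/8 + ½ = -81/8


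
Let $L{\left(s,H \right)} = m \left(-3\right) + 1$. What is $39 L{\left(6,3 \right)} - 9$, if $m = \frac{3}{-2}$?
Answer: $\frac{411}{2} \approx 205.5$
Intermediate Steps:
$m = - \frac{3}{2}$ ($m = 3 \left(- \frac{1}{2}\right) = - \frac{3}{2} \approx -1.5$)
$L{\left(s,H \right)} = \frac{11}{2}$ ($L{\left(s,H \right)} = \left(- \frac{3}{2}\right) \left(-3\right) + 1 = \frac{9}{2} + 1 = \frac{11}{2}$)
$39 L{\left(6,3 \right)} - 9 = 39 \cdot \frac{11}{2} - 9 = \frac{429}{2} - 9 = \frac{411}{2}$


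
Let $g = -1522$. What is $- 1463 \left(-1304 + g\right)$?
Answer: $4134438$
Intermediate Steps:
$- 1463 \left(-1304 + g\right) = - 1463 \left(-1304 - 1522\right) = \left(-1463\right) \left(-2826\right) = 4134438$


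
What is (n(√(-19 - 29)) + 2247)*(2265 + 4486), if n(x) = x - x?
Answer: 15169497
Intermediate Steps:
n(x) = 0
(n(√(-19 - 29)) + 2247)*(2265 + 4486) = (0 + 2247)*(2265 + 4486) = 2247*6751 = 15169497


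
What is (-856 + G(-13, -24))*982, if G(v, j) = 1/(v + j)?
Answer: -31102886/37 ≈ -8.4062e+5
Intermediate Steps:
G(v, j) = 1/(j + v)
(-856 + G(-13, -24))*982 = (-856 + 1/(-24 - 13))*982 = (-856 + 1/(-37))*982 = (-856 - 1/37)*982 = -31673/37*982 = -31102886/37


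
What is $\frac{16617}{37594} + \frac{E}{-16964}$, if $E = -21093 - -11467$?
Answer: $\frac{80471329}{79718077} \approx 1.0094$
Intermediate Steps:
$E = -9626$ ($E = -21093 + 11467 = -9626$)
$\frac{16617}{37594} + \frac{E}{-16964} = \frac{16617}{37594} - \frac{9626}{-16964} = 16617 \cdot \frac{1}{37594} - - \frac{4813}{8482} = \frac{16617}{37594} + \frac{4813}{8482} = \frac{80471329}{79718077}$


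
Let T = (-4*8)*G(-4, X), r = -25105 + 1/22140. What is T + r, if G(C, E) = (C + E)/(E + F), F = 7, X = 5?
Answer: -555883739/22140 ≈ -25108.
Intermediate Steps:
G(C, E) = (C + E)/(7 + E) (G(C, E) = (C + E)/(E + 7) = (C + E)/(7 + E))
r = -555824699/22140 (r = -25105 + 1/22140 = -555824699/22140 ≈ -25105.)
T = -8/3 (T = (-4*8)*((-4 + 5)/(7 + 5)) = -32/12 = -8/3 ≈ -2.6667)
T + r = -8/3 - 555824699/22140 = -555883739/22140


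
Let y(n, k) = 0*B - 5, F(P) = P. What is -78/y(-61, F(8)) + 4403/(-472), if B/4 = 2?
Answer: 14801/2360 ≈ 6.2716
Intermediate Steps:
B = 8 (B = 4*2 = 8)
y(n, k) = -5 (y(n, k) = 0*8 - 5 = 0 - 5 = -5)
-78/y(-61, F(8)) + 4403/(-472) = -78/(-5) + 4403/(-472) = -78*(-⅕) + 4403*(-1/472) = 78/5 - 4403/472 = 14801/2360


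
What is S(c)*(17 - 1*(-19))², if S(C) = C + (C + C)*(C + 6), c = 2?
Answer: 44064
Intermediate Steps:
S(C) = C + 2*C*(6 + C) (S(C) = C + (2*C)*(6 + C) = C + 2*C*(6 + C))
S(c)*(17 - 1*(-19))² = (2*(13 + 2*2))*(17 - 1*(-19))² = (2*(13 + 4))*(17 + 19)² = (2*17)*36² = 34*1296 = 44064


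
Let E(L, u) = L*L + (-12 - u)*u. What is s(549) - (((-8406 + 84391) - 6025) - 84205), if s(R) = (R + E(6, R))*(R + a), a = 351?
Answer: -276649355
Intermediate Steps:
E(L, u) = L² + u*(-12 - u)
s(R) = (351 + R)*(36 - R² - 11*R) (s(R) = (R + (6² - R² - 12*R))*(R + 351) = (R + (36 - R² - 12*R))*(351 + R) = (36 - R² - 11*R)*(351 + R) = (351 + R)*(36 - R² - 11*R))
s(549) - (((-8406 + 84391) - 6025) - 84205) = (12636 - 1*549³ - 3825*549 - 362*549²) - (((-8406 + 84391) - 6025) - 84205) = (12636 - 1*165469149 - 2099925 - 362*301401) - ((75985 - 6025) - 84205) = (12636 - 165469149 - 2099925 - 109107162) - (69960 - 84205) = -276663600 - 1*(-14245) = -276663600 + 14245 = -276649355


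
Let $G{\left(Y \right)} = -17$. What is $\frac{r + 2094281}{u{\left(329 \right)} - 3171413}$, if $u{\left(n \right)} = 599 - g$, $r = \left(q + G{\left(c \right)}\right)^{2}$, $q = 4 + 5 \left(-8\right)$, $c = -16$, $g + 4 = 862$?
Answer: $- \frac{116505}{176204} \approx -0.66119$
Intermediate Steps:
$g = 858$ ($g = -4 + 862 = 858$)
$q = -36$ ($q = 4 - 40 = -36$)
$r = 2809$ ($r = \left(-36 - 17\right)^{2} = \left(-53\right)^{2} = 2809$)
$u{\left(n \right)} = -259$ ($u{\left(n \right)} = 599 - 858 = -259$)
$\frac{r + 2094281}{u{\left(329 \right)} - 3171413} = \frac{2809 + 2094281}{-259 - 3171413} = \frac{2097090}{-3171672} = 2097090 \left(- \frac{1}{3171672}\right) = - \frac{116505}{176204}$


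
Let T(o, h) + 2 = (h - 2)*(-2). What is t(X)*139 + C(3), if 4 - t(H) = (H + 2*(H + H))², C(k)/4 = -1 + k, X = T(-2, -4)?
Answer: -346936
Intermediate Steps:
T(o, h) = 2 - 2*h (T(o, h) = -2 + (h - 2)*(-2) = -2 + (-2 + h)*(-2) = -2 + (4 - 2*h) = 2 - 2*h)
X = 10 (X = 2 - 2*(-4) = 2 + 8 = 10)
C(k) = -4 + 4*k (C(k) = 4*(-1 + k) = -4 + 4*k)
t(H) = 4 - 25*H² (t(H) = 4 - (H + 2*(H + H))² = 4 - (H + 2*(2*H))² = 4 - (H + 4*H)² = 4 - (5*H)² = 4 - 25*H²)
t(X)*139 + C(3) = (4 - 25*10²)*139 + (-4 + 4*3) = (4 - 25*100)*139 + (-4 + 12) = (4 - 2500)*139 + 8 = -2496*139 + 8 = -346944 + 8 = -346936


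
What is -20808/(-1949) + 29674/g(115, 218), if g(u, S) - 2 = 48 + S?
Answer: 31705585/261166 ≈ 121.40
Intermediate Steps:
g(u, S) = 50 + S (g(u, S) = 2 + (48 + S) = 50 + S)
-20808/(-1949) + 29674/g(115, 218) = -20808/(-1949) + 29674/(50 + 218) = -20808*(-1/1949) + 29674/268 = 20808/1949 + 29674*(1/268) = 20808/1949 + 14837/134 = 31705585/261166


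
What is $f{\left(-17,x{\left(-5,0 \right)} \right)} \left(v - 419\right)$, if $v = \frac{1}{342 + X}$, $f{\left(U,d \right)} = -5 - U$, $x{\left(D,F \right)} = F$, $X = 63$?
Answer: $- \frac{678776}{135} \approx -5028.0$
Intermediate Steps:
$v = \frac{1}{405}$ ($v = \frac{1}{342 + 63} = \frac{1}{405} \approx 0.0024691$)
$f{\left(-17,x{\left(-5,0 \right)} \right)} \left(v - 419\right) = \left(-5 - -17\right) \left(\frac{1}{405} - 419\right) = \left(-5 + 17\right) \left(- \frac{169694}{405}\right) = 12 \left(- \frac{169694}{405}\right) = - \frac{678776}{135}$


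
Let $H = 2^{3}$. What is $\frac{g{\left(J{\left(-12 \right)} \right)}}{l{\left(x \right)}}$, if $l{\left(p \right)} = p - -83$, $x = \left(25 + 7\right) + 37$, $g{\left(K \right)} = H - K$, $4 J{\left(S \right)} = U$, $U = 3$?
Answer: $\frac{29}{608} \approx 0.047697$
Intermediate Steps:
$H = 8$
$J{\left(S \right)} = \frac{3}{4}$ ($J{\left(S \right)} = \frac{1}{4} \cdot 3 = \frac{3}{4}$)
$g{\left(K \right)} = 8 - K$
$x = 69$ ($x = 32 + 37 = 69$)
$l{\left(p \right)} = 83 + p$ ($l{\left(p \right)} = p + 83 = 83 + p$)
$\frac{g{\left(J{\left(-12 \right)} \right)}}{l{\left(x \right)}} = \frac{8 - \frac{3}{4}}{83 + 69} = \frac{8 - \frac{3}{4}}{152} = \frac{29}{4} \cdot \frac{1}{152} = \frac{29}{608}$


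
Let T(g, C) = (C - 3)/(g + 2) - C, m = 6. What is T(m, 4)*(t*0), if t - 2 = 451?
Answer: 0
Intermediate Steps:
t = 453 (t = 2 + 451 = 453)
T(g, C) = -C + (-3 + C)/(2 + g) (T(g, C) = (-3 + C)/(2 + g) - C = -C + (-3 + C)/(2 + g))
T(m, 4)*(t*0) = ((-3 - 1*4 - 1*4*6)/(2 + 6))*(453*0) = ((-3 - 4 - 24)/8)*0 = ((⅛)*(-31))*0 = -31/8*0 = 0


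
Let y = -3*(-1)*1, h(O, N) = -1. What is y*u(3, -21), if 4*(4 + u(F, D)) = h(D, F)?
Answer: -51/4 ≈ -12.750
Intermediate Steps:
u(F, D) = -17/4 (u(F, D) = -4 + (¼)*(-1) = -4 - ¼ = -17/4)
y = 3 (y = 3*1 = 3)
y*u(3, -21) = 3*(-17/4) = -51/4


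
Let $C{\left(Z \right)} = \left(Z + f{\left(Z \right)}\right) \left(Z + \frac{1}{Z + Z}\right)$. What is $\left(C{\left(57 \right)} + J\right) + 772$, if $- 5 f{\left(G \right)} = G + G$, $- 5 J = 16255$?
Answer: $- \frac{5293}{10} \approx -529.3$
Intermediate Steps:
$J = -3251$ ($J = \left(- \frac{1}{5}\right) 16255 = -3251$)
$f{\left(G \right)} = - \frac{2 G}{5}$ ($f{\left(G \right)} = - \frac{G + G}{5} = - \frac{2 G}{5}$)
$C{\left(Z \right)} = \frac{3 Z \left(Z + \frac{1}{2 Z}\right)}{5}$ ($C{\left(Z \right)} = \left(Z - \frac{2 Z}{5}\right) \left(Z + \frac{1}{Z + Z}\right) = \frac{3 Z}{5} \left(Z + \frac{1}{2 Z}\right) = \frac{3 Z \left(Z + \frac{1}{2 Z}\right)}{5}$)
$\left(C{\left(57 \right)} + J\right) + 772 = \left(\left(\frac{3}{10} + \frac{3 \cdot 57^{2}}{5}\right) - 3251\right) + 772 = \left(\left(\frac{3}{10} + \frac{3}{5} \cdot 3249\right) - 3251\right) + 772 = \left(\left(\frac{3}{10} + \frac{9747}{5}\right) - 3251\right) + 772 = \left(\frac{19497}{10} - 3251\right) + 772 = - \frac{13013}{10} + 772 = - \frac{5293}{10}$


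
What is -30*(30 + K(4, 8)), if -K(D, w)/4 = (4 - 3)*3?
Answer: -540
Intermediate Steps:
K(D, w) = -12 (K(D, w) = -4*(4 - 3)*3 = -4*3 = -12)
-30*(30 + K(4, 8)) = -30*(30 - 12) = -30*18 = -540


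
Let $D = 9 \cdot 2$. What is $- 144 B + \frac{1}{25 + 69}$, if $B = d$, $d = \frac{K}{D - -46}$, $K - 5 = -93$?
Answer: $\frac{18613}{94} \approx 198.01$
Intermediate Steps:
$D = 18$
$K = -88$ ($K = 5 - 93 = -88$)
$d = - \frac{11}{8}$ ($d = - \frac{88}{18 - -46} = - \frac{88}{18 + 46} = - \frac{88}{64} = \left(-88\right) \frac{1}{64} = - \frac{11}{8} \approx -1.375$)
$B = - \frac{11}{8} \approx -1.375$
$- 144 B + \frac{1}{25 + 69} = \left(-144\right) \left(- \frac{11}{8}\right) + \frac{1}{25 + 69} = 198 + \frac{1}{94} = \frac{18613}{94}$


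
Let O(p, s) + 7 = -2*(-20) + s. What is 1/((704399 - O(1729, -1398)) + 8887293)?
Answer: 1/9593057 ≈ 1.0424e-7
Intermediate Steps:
O(p, s) = 33 + s (O(p, s) = -7 + (-2*(-20) + s) = -7 + (40 + s) = 33 + s)
1/((704399 - O(1729, -1398)) + 8887293) = 1/((704399 - (33 - 1398)) + 8887293) = 1/((704399 - 1*(-1365)) + 8887293) = 1/((704399 + 1365) + 8887293) = 1/(705764 + 8887293) = 1/9593057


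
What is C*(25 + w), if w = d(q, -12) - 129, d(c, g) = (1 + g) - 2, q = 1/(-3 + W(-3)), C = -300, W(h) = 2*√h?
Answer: 35100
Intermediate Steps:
q = 1/(-3 + 2*I*√3) (q = 1/(-3 + 2*√(-3)) = 1/(-3 + 2*(I*√3)) = 1/(-3 + 2*I*√3) ≈ -0.14286 - 0.16496*I)
d(c, g) = -1 + g
w = -142 (w = (-1 - 12) - 129 = -13 - 129 = -142)
C*(25 + w) = -300*(25 - 142) = -300*(-117) = 35100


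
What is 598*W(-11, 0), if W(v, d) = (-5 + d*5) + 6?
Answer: 598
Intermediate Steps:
W(v, d) = 1 + 5*d (W(v, d) = (-5 + 5*d) + 6 = 1 + 5*d)
598*W(-11, 0) = 598*(1 + 5*0) = 598*(1 + 0) = 598*1 = 598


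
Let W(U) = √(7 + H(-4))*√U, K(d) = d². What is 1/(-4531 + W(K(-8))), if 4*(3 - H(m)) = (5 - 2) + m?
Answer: -4531/20529305 - 4*√41/20529305 ≈ -0.00022196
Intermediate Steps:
H(m) = 9/4 - m/4 (H(m) = 3 - ((5 - 2) + m)/4 = 3 - (3 + m)/4 = 3 + (-¾ - m/4) = 9/4 - m/4)
W(U) = √41*√U/2 (W(U) = √(7 + (9/4 - ¼*(-4)))*√U = √(7 + (9/4 + 1))*√U = √(7 + 13/4)*√U = √(41/4)*√U = (√41/2)*√U = √41*√U/2)
1/(-4531 + W(K(-8))) = 1/(-4531 + √41*√((-8)²)/2) = 1/(-4531 + √41*√64/2) = 1/(-4531 + (½)*√41*8) = 1/(-4531 + 4*√41)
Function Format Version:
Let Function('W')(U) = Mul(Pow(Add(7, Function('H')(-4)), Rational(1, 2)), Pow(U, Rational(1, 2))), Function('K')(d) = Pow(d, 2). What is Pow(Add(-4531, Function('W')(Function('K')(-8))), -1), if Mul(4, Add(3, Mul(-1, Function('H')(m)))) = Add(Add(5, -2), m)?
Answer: Add(Rational(-4531, 20529305), Mul(Rational(-4, 20529305), Pow(41, Rational(1, 2)))) ≈ -0.00022196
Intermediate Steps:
Function('H')(m) = Add(Rational(9, 4), Mul(Rational(-1, 4), m)) (Function('H')(m) = Add(3, Mul(Rational(-1, 4), Add(Add(5, -2), m))) = Add(3, Mul(Rational(-1, 4), Add(3, m))) = Add(3, Add(Rational(-3, 4), Mul(Rational(-1, 4), m))) = Add(Rational(9, 4), Mul(Rational(-1, 4), m)))
Function('W')(U) = Mul(Rational(1, 2), Pow(41, Rational(1, 2)), Pow(U, Rational(1, 2))) (Function('W')(U) = Mul(Pow(Add(7, Add(Rational(9, 4), Mul(Rational(-1, 4), -4))), Rational(1, 2)), Pow(U, Rational(1, 2))) = Mul(Pow(Add(7, Add(Rational(9, 4), 1)), Rational(1, 2)), Pow(U, Rational(1, 2))) = Mul(Pow(Add(7, Rational(13, 4)), Rational(1, 2)), Pow(U, Rational(1, 2))) = Mul(Pow(Rational(41, 4), Rational(1, 2)), Pow(U, Rational(1, 2))) = Mul(Mul(Rational(1, 2), Pow(41, Rational(1, 2))), Pow(U, Rational(1, 2))) = Mul(Rational(1, 2), Pow(41, Rational(1, 2)), Pow(U, Rational(1, 2))))
Pow(Add(-4531, Function('W')(Function('K')(-8))), -1) = Pow(Add(-4531, Mul(Rational(1, 2), Pow(41, Rational(1, 2)), Pow(Pow(-8, 2), Rational(1, 2)))), -1) = Pow(Add(-4531, Mul(Rational(1, 2), Pow(41, Rational(1, 2)), Pow(64, Rational(1, 2)))), -1) = Pow(Add(-4531, Mul(Rational(1, 2), Pow(41, Rational(1, 2)), 8)), -1) = Pow(Add(-4531, Mul(4, Pow(41, Rational(1, 2)))), -1)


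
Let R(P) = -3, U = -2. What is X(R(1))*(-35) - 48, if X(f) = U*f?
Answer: -258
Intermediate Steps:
X(f) = -2*f
X(R(1))*(-35) - 48 = -2*(-3)*(-35) - 48 = 6*(-35) - 48 = -210 - 48 = -258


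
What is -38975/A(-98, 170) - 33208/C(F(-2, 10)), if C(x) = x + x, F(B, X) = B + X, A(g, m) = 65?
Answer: -69553/26 ≈ -2675.1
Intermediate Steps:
C(x) = 2*x
-38975/A(-98, 170) - 33208/C(F(-2, 10)) = -38975/65 - 33208*1/(2*(-2 + 10)) = -38975*1/65 - 33208/(2*8) = -7795/13 - 33208/16 = -7795/13 - 33208*1/16 = -7795/13 - 4151/2 = -69553/26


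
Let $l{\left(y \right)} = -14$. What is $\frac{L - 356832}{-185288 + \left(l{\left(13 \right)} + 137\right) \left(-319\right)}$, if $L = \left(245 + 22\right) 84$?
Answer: $\frac{47772}{32075} \approx 1.4894$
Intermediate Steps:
$L = 22428$ ($L = 267 \cdot 84 = 22428$)
$\frac{L - 356832}{-185288 + \left(l{\left(13 \right)} + 137\right) \left(-319\right)} = \frac{22428 - 356832}{-185288 + \left(-14 + 137\right) \left(-319\right)} = - \frac{334404}{-185288 + 123 \left(-319\right)} = - \frac{334404}{-185288 - 39237} = - \frac{334404}{-224525} = \left(-334404\right) \left(- \frac{1}{224525}\right) = \frac{47772}{32075}$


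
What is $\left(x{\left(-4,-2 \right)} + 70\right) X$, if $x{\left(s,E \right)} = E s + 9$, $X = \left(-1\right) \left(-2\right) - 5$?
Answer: $-261$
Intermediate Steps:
$X = -3$ ($X = 2 - 5 = -3$)
$x{\left(s,E \right)} = 9 + E s$
$\left(x{\left(-4,-2 \right)} + 70\right) X = \left(\left(9 - -8\right) + 70\right) \left(-3\right) = \left(\left(9 + 8\right) + 70\right) \left(-3\right) = \left(17 + 70\right) \left(-3\right) = 87 \left(-3\right) = -261$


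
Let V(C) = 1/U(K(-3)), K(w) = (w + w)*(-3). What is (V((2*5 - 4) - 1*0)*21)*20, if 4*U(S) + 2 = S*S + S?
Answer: 84/17 ≈ 4.9412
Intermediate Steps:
K(w) = -6*w (K(w) = (2*w)*(-3) = -6*w)
U(S) = -1/2 + S/4 + S**2/4 (U(S) = -1/2 + (S*S + S)/4 = -1/2 + (S**2 + S)/4 = -1/2 + (S + S**2)/4 = -1/2 + (S/4 + S**2/4) = -1/2 + S/4 + S**2/4)
V(C) = 1/85 (V(C) = 1/(-1/2 + (-6*(-3))/4 + (-6*(-3))**2/4) = 1/(-1/2 + (1/4)*18 + (1/4)*18**2) = 1/(-1/2 + 9/2 + (1/4)*324) = 1/(-1/2 + 9/2 + 81) = 1/85)
(V((2*5 - 4) - 1*0)*21)*20 = ((1/85)*21)*20 = (21/85)*20 = 84/17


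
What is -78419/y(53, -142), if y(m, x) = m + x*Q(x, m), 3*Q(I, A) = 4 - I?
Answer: 235257/20573 ≈ 11.435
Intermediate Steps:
Q(I, A) = 4/3 - I/3 (Q(I, A) = (4 - I)/3 = 4/3 - I/3)
y(m, x) = m + x*(4/3 - x/3)
-78419/y(53, -142) = -78419/(53 - ⅓*(-142)*(-4 - 142)) = -78419/(53 - ⅓*(-142)*(-146)) = -78419/(53 - 20732/3) = -78419/(-20573/3) = -78419*(-3/20573) = 235257/20573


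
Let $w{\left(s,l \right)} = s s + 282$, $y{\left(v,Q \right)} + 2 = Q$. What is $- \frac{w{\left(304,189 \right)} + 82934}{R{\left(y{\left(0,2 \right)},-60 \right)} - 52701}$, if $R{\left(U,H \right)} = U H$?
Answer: $\frac{58544}{17567} \approx 3.3326$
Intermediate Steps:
$y{\left(v,Q \right)} = -2 + Q$
$R{\left(U,H \right)} = H U$
$w{\left(s,l \right)} = 282 + s^{2}$ ($w{\left(s,l \right)} = s^{2} + 282 = 282 + s^{2}$)
$- \frac{w{\left(304,189 \right)} + 82934}{R{\left(y{\left(0,2 \right)},-60 \right)} - 52701} = - \frac{\left(282 + 304^{2}\right) + 82934}{- 60 \left(-2 + 2\right) - 52701} = - \frac{\left(282 + 92416\right) + 82934}{\left(-60\right) 0 - 52701} = - \frac{92698 + 82934}{0 - 52701} = - \frac{175632}{-52701} = - \frac{175632 \left(-1\right)}{52701} = \left(-1\right) \left(- \frac{58544}{17567}\right) = \frac{58544}{17567}$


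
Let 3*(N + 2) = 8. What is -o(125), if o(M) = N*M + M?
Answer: -625/3 ≈ -208.33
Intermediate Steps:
N = ⅔ (N = -2 + (⅓)*8 = -2 + 8/3 = ⅔ ≈ 0.66667)
o(M) = 5*M/3 (o(M) = 2*M/3 + M = 5*M/3)
-o(125) = -5*125/3 = -1*625/3 = -625/3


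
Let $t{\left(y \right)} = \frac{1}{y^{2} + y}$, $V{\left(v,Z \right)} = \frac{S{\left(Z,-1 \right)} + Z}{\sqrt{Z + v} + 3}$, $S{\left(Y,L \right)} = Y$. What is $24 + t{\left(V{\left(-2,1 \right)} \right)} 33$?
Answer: $\frac{1383}{26} + \frac{363 i}{26} \approx 53.192 + 13.962 i$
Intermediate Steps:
$V{\left(v,Z \right)} = \frac{2 Z}{3 + \sqrt{Z + v}}$ ($V{\left(v,Z \right)} = \frac{Z + Z}{\sqrt{Z + v} + 3} = \frac{2 Z}{3 + \sqrt{Z + v}}$)
$t{\left(y \right)} = \frac{1}{y + y^{2}}$
$24 + t{\left(V{\left(-2,1 \right)} \right)} 33 = 24 + \frac{1}{2 \cdot 1 \frac{1}{3 + \sqrt{1 - 2}} \left(1 + 2 \cdot 1 \frac{1}{3 + \sqrt{1 - 2}}\right)} 33 = 24 + \frac{1}{2 \cdot 1 \frac{1}{3 + \sqrt{-1}} \left(1 + 2 \cdot 1 \frac{1}{3 + \sqrt{-1}}\right)} 33 = 24 + \frac{1}{2 \cdot 1 \frac{1}{3 + i} \left(1 + 2 \cdot 1 \frac{1}{3 + i}\right)} 33 = 24 + \frac{1}{2 \cdot 1 \frac{3 - i}{10} \left(1 + 2 \cdot 1 \frac{3 - i}{10}\right)} 33 = 24 + \frac{1}{\frac{3 - i}{5} \left(1 + \frac{3 - i}{5}\right)} 33 = 24 + \frac{\frac{3}{2} + \frac{i}{2}}{1 + \frac{3 - i}{5}} \cdot 33 = 24 + \frac{33 \left(\frac{3}{2} + \frac{i}{2}\right)}{1 + \frac{3 - i}{5}}$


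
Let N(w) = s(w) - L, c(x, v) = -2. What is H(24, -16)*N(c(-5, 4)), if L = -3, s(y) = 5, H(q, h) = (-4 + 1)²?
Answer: 72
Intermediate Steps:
H(q, h) = 9 (H(q, h) = (-3)² = 9)
N(w) = 8 (N(w) = 5 - 1*(-3) = 5 + 3 = 8)
H(24, -16)*N(c(-5, 4)) = 9*8 = 72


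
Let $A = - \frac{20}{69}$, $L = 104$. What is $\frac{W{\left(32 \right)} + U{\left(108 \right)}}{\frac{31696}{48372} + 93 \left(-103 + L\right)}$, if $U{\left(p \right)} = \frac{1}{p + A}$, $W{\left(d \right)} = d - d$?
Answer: $\frac{834417}{8417282536} \approx 9.9131 \cdot 10^{-5}$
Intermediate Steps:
$W{\left(d \right)} = 0$
$A = - \frac{20}{69}$ ($A = \left(-20\right) \frac{1}{69} = - \frac{20}{69} \approx -0.28986$)
$U{\left(p \right)} = \frac{1}{- \frac{20}{69} + p}$ ($U{\left(p \right)} = \frac{1}{p - \frac{20}{69}} = \frac{1}{- \frac{20}{69} + p}$)
$\frac{W{\left(32 \right)} + U{\left(108 \right)}}{\frac{31696}{48372} + 93 \left(-103 + L\right)} = \frac{0 + \frac{69}{-20 + 69 \cdot 108}}{\frac{31696}{48372} + 93 \left(-103 + 104\right)} = \frac{0 + \frac{69}{-20 + 7452}}{31696 \cdot \frac{1}{48372} + 93 \cdot 1} = \frac{0 + \frac{69}{7432}}{\frac{7924}{12093} + 93} = \frac{0 + 69 \cdot \frac{1}{7432}}{\frac{1132573}{12093}} = \left(0 + \frac{69}{7432}\right) \frac{12093}{1132573} = \frac{69}{7432} \cdot \frac{12093}{1132573} = \frac{834417}{8417282536}$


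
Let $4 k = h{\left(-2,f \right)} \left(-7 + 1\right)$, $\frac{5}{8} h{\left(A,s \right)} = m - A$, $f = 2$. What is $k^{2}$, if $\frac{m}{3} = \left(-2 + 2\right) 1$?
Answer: $\frac{576}{25} \approx 23.04$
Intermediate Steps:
$m = 0$ ($m = 3 \left(-2 + 2\right) 1 = 3 \cdot 0 \cdot 1 = 3 \cdot 0 = 0$)
$h{\left(A,s \right)} = - \frac{8 A}{5}$ ($h{\left(A,s \right)} = \frac{8 \left(0 - A\right)}{5} = \frac{8 \left(- A\right)}{5} = - \frac{8 A}{5}$)
$k = - \frac{24}{5}$ ($k = \frac{\left(- \frac{8}{5}\right) \left(-2\right) \left(-7 + 1\right)}{4} = \frac{\frac{16}{5} \left(-6\right)}{4} = \frac{1}{4} \left(- \frac{96}{5}\right) = - \frac{24}{5} \approx -4.8$)
$k^{2} = \left(- \frac{24}{5}\right)^{2} = \frac{576}{25}$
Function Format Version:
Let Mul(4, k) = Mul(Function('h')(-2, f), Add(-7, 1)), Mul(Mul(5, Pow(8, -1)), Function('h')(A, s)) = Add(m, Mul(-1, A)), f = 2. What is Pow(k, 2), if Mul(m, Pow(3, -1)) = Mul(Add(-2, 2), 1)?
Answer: Rational(576, 25) ≈ 23.040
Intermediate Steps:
m = 0 (m = Mul(3, Mul(Add(-2, 2), 1)) = Mul(3, Mul(0, 1)) = Mul(3, 0) = 0)
Function('h')(A, s) = Mul(Rational(-8, 5), A) (Function('h')(A, s) = Mul(Rational(8, 5), Add(0, Mul(-1, A))) = Mul(Rational(8, 5), Mul(-1, A)) = Mul(Rational(-8, 5), A))
k = Rational(-24, 5) (k = Mul(Rational(1, 4), Mul(Mul(Rational(-8, 5), -2), Add(-7, 1))) = Mul(Rational(1, 4), Mul(Rational(16, 5), -6)) = Mul(Rational(1, 4), Rational(-96, 5)) = Rational(-24, 5) ≈ -4.8000)
Pow(k, 2) = Pow(Rational(-24, 5), 2) = Rational(576, 25)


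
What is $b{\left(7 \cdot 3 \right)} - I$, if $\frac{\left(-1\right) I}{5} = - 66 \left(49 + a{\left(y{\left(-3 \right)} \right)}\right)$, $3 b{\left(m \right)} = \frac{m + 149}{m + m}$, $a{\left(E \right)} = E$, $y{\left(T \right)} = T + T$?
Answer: $- \frac{893885}{63} \approx -14189.0$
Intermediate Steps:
$y{\left(T \right)} = 2 T$
$b{\left(m \right)} = \frac{149 + m}{6 m}$ ($b{\left(m \right)} = \frac{\left(m + 149\right) \frac{1}{m + m}}{3} = \frac{\left(149 + m\right) \frac{1}{2 m}}{3} = \frac{\frac{1}{2} \frac{1}{m} \left(149 + m\right)}{3} = \frac{149 + m}{6 m}$)
$I = 14190$ ($I = - 5 \left(- 66 \left(49 + 2 \left(-3\right)\right)\right) = - 5 \left(- 66 \left(49 - 6\right)\right) = - 5 \left(\left(-66\right) 43\right) = \left(-5\right) \left(-2838\right) = 14190$)
$b{\left(7 \cdot 3 \right)} - I = \frac{149 + 7 \cdot 3}{6 \cdot 7 \cdot 3} - 14190 = \frac{149 + 21}{6 \cdot 21} - 14190 = \frac{1}{6} \cdot \frac{1}{21} \cdot 170 - 14190 = \frac{85}{63} - 14190 = - \frac{893885}{63}$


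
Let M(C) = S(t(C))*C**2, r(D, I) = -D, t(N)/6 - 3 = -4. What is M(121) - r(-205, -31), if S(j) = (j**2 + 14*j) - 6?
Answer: -790819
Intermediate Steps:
t(N) = -6 (t(N) = 18 + 6*(-4) = 18 - 24 = -6)
S(j) = -6 + j**2 + 14*j
M(C) = -54*C**2 (M(C) = (-6 + (-6)**2 + 14*(-6))*C**2 = (-6 + 36 - 84)*C**2 = -54*C**2)
M(121) - r(-205, -31) = -54*121**2 - (-1)*(-205) = -54*14641 - 1*205 = -790614 - 205 = -790819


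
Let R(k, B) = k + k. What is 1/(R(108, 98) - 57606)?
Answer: -1/57390 ≈ -1.7425e-5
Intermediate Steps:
R(k, B) = 2*k
1/(R(108, 98) - 57606) = 1/(2*108 - 57606) = 1/(216 - 57606) = 1/(-57390) = -1/57390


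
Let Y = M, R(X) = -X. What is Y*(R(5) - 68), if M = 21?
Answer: -1533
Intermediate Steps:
Y = 21
Y*(R(5) - 68) = 21*(-1*5 - 68) = 21*(-5 - 68) = 21*(-73) = -1533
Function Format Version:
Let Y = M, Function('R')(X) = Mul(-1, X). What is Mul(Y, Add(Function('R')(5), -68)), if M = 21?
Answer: -1533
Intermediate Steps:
Y = 21
Mul(Y, Add(Function('R')(5), -68)) = Mul(21, Add(Mul(-1, 5), -68)) = Mul(21, Add(-5, -68)) = Mul(21, -73) = -1533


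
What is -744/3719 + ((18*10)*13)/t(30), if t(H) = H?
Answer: 289338/3719 ≈ 77.800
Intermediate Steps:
-744/3719 + ((18*10)*13)/t(30) = -744/3719 + ((18*10)*13)/30 = -744*1/3719 + (180*13)*(1/30) = -744/3719 + 2340*(1/30) = -744/3719 + 78 = 289338/3719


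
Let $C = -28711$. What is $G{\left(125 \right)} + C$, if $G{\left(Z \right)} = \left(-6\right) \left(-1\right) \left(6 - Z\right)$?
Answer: $-29425$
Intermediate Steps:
$G{\left(Z \right)} = 36 - 6 Z$ ($G{\left(Z \right)} = 6 \left(6 - Z\right) = 36 - 6 Z$)
$G{\left(125 \right)} + C = \left(36 - 750\right) - 28711 = -714 - 28711 = -29425$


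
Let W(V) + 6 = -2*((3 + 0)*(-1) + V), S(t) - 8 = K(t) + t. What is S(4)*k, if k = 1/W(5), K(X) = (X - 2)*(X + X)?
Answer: -14/5 ≈ -2.8000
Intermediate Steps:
K(X) = 2*X*(-2 + X) (K(X) = (-2 + X)*(2*X) = 2*X*(-2 + X))
S(t) = 8 + t + 2*t*(-2 + t) (S(t) = 8 + (2*t*(-2 + t) + t) = 8 + (t + 2*t*(-2 + t)) = 8 + t + 2*t*(-2 + t))
W(V) = -2*V (W(V) = -6 - 2*((3 + 0)*(-1) + V) = -6 - 2*(3*(-1) + V) = -6 - 2*(-3 + V) = -6 + (6 - 2*V) = -2*V)
k = -⅒ (k = 1/(-2*5) = 1/(-10) = -⅒ ≈ -0.10000)
S(4)*k = (8 + 4 + 2*4*(-2 + 4))*(-⅒) = (8 + 4 + 2*4*2)*(-⅒) = (8 + 4 + 16)*(-⅒) = 28*(-⅒) = -14/5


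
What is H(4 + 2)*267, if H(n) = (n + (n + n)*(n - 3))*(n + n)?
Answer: 134568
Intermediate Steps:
H(n) = 2*n*(n + 2*n*(-3 + n)) (H(n) = (n + (2*n)*(-3 + n))*(2*n) = (n + 2*n*(-3 + n))*(2*n) = 2*n*(n + 2*n*(-3 + n)))
H(4 + 2)*267 = ((4 + 2)**2*(-10 + 4*(4 + 2)))*267 = (6**2*(-10 + 4*6))*267 = (36*(-10 + 24))*267 = (36*14)*267 = 504*267 = 134568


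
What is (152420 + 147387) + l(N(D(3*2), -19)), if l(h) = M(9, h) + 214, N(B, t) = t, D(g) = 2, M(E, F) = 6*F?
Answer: 299907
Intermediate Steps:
l(h) = 214 + 6*h (l(h) = 6*h + 214 = 214 + 6*h)
(152420 + 147387) + l(N(D(3*2), -19)) = (152420 + 147387) + (214 + 6*(-19)) = 299807 + (214 - 114) = 299807 + 100 = 299907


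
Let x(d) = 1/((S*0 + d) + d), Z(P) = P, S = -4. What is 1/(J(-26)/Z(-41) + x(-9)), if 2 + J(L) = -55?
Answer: 738/985 ≈ 0.74924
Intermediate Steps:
J(L) = -57 (J(L) = -2 - 55 = -57)
x(d) = 1/(2*d) (x(d) = 1/((-4*0 + d) + d) = 1/((0 + d) + d) = 1/(d + d) = 1/(2*d))
1/(J(-26)/Z(-41) + x(-9)) = 1/(-57/(-41) + (1/2)/(-9)) = 1/(-57*(-1/41) + (1/2)*(-1/9)) = 1/(57/41 - 1/18) = 1/(985/738) = 738/985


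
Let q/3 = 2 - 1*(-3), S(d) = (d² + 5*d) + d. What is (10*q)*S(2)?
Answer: 2400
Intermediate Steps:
S(d) = d² + 6*d
q = 15 (q = 3*(2 - 1*(-3)) = 3*(2 + 3) = 3*5 = 15)
(10*q)*S(2) = (10*15)*(2*(6 + 2)) = 150*(2*8) = 150*16 = 2400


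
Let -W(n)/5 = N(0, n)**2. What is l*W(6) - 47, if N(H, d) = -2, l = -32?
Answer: 593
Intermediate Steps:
W(n) = -20 (W(n) = -5*(-2)**2 = -5*4 = -20)
l*W(6) - 47 = -32*(-20) - 47 = 640 - 47 = 593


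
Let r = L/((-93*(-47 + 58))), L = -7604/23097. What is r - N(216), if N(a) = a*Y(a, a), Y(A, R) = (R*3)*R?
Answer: -714354387099724/23628231 ≈ -3.0233e+7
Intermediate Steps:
Y(A, R) = 3*R² (Y(A, R) = (3*R)*R = 3*R²)
L = -7604/23097 (L = -7604*1/23097 = -7604/23097 ≈ -0.32922)
N(a) = 3*a³ (N(a) = a*(3*a²) = 3*a³)
r = 7604/23628231 (r = -7604*(-1/(93*(-47 + 58)))/23097 = -7604/(23097*((-93*11))) = -7604/23097/(-1023) = -7604/23097*(-1/1023) = 7604/23628231 ≈ 0.00032182)
r - N(216) = 7604/23628231 - 3*216³ = 7604/23628231 - 3*10077696 = 7604/23628231 - 1*30233088 = 7604/23628231 - 30233088 = -714354387099724/23628231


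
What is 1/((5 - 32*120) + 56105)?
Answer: 1/52270 ≈ 1.9131e-5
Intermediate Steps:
1/((5 - 32*120) + 56105) = 1/((5 - 3840) + 56105) = 1/(-3835 + 56105) = 1/52270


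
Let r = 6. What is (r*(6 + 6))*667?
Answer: 48024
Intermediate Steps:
(r*(6 + 6))*667 = (6*(6 + 6))*667 = (6*12)*667 = 72*667 = 48024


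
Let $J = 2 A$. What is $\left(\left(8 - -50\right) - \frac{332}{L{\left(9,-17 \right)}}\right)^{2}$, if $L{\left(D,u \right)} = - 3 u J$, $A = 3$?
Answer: $\frac{75829264}{23409} \approx 3239.3$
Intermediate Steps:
$J = 6$ ($J = 2 \cdot 3 = 6$)
$L{\left(D,u \right)} = - 18 u$ ($L{\left(D,u \right)} = - 3 u 6 = - 18 u$)
$\left(\left(8 - -50\right) - \frac{332}{L{\left(9,-17 \right)}}\right)^{2} = \left(\left(8 - -50\right) - \frac{332}{\left(-18\right) \left(-17\right)}\right)^{2} = \left(\left(8 + 50\right) - \frac{332}{306}\right)^{2} = \left(58 - \frac{166}{153}\right)^{2} = \left(\frac{8708}{153}\right)^{2} = \frac{75829264}{23409}$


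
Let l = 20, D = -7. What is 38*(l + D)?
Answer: 494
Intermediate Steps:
38*(l + D) = 38*(20 - 7) = 38*13 = 494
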